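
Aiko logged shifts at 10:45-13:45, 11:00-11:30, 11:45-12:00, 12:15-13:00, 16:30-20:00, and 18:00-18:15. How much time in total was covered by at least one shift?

Merged: 10:45–13:45, 16:30–20:00.
Lengths: 3 h + 3 h 30 min = 6 h 30 min.

6 h 30 min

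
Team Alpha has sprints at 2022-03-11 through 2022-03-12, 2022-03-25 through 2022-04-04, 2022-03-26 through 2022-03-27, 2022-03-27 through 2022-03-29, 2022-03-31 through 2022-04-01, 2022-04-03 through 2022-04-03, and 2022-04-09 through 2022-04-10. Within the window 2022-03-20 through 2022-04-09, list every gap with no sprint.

2022-03-20 through 2022-03-24, 2022-04-05 through 2022-04-08

Covered (merged): 2022-03-11 through 2022-03-12, 2022-03-25 through 2022-04-04, 2022-04-09 through 2022-04-10.
Complement within 2022-03-20 through 2022-04-09: 2022-03-20 through 2022-03-24, 2022-04-05 through 2022-04-08.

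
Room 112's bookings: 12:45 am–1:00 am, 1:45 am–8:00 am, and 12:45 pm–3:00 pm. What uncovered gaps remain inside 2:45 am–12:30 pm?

Covered (merged): 12:45 am–1:00 am, 1:45 am–8:00 am, 12:45 pm–3:00 pm.
Gaps within 2:45 am–12:30 pm: 8:00 am–12:30 pm.

8:00 am–12:30 pm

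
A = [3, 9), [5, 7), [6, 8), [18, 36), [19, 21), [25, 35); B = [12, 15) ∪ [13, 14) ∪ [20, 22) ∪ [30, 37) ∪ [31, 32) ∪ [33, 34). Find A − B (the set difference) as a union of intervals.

Merge the first list: [3, 9), [18, 36).
Merge the second list: [12, 15), [20, 22), [30, 37).
[3, 9) is untouched.
[18, 36) with B removed leaves [18, 20), [22, 30).

[3, 9) ∪ [18, 20) ∪ [22, 30)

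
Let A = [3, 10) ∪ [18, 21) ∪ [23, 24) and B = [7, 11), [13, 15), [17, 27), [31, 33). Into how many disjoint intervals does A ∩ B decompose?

3

A ∩ B = [7, 10), [18, 21), [23, 24).
That is 3 disjoint pieces.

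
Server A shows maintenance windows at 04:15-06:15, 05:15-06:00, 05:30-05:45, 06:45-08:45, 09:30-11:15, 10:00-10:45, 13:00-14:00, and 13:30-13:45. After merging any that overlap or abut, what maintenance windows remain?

05:15–06:00 overlaps/touches 04:15–06:15 → extend to 04:15–06:15.
05:30–05:45 overlaps/touches 04:15–06:15 → extend to 04:15–06:15.
06:45–08:45 is disjoint → start new block.
09:30–11:15 is disjoint → start new block.
10:00–10:45 overlaps/touches 09:30–11:15 → extend to 09:30–11:15.
13:00–14:00 is disjoint → start new block.
13:30–13:45 overlaps/touches 13:00–14:00 → extend to 13:00–14:00.

04:15–06:15, 06:45–08:45, 09:30–11:15, 13:00–14:00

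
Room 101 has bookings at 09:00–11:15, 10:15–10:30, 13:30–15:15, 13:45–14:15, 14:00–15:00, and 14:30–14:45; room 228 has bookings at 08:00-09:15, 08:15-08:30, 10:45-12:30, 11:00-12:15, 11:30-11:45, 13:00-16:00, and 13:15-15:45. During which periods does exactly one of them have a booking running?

08:00–09:00, 09:15–10:45, 11:15–12:30, 13:00–13:30, 15:15–16:00

Merge the first list: 09:00–11:15, 13:30–15:15.
Merge the second list: 08:00–09:15, 10:45–12:30, 13:00–16:00.
A \ B = 09:15–10:45.
B \ A = 08:00–09:00, 11:15–12:30, 13:00–13:30, 15:15–16:00.
Union of the two gives the symmetric difference.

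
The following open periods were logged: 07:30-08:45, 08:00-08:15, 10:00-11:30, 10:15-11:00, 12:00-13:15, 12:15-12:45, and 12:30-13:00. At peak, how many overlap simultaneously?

At 12:30, 3 of the intervals are simultaneously active.
No point has more.

3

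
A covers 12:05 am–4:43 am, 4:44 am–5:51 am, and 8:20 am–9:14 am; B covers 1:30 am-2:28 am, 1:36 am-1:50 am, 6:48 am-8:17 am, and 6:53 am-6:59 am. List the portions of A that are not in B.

12:05 am-1:30 am, 2:28 am-4:43 am, 4:44 am-5:51 am, 8:20 am-9:14 am

Merge the second list: 1:30 am-2:28 am, 6:48 am-8:17 am.
12:05 am-4:43 am with B removed leaves 12:05 am-1:30 am, 2:28 am-4:43 am.
4:44 am-5:51 am is untouched.
8:20 am-9:14 am is untouched.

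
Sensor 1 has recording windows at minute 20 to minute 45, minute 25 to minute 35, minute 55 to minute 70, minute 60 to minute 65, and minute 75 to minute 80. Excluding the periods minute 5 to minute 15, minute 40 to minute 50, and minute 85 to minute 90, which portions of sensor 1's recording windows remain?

minute 20 to minute 40, minute 55 to minute 70, minute 75 to minute 80

First set merges to minute 20 to minute 45, minute 55 to minute 70, minute 75 to minute 80.
minute 20 to minute 45 with B removed leaves minute 20 to minute 40.
minute 55 to minute 70 is untouched.
minute 75 to minute 80 is untouched.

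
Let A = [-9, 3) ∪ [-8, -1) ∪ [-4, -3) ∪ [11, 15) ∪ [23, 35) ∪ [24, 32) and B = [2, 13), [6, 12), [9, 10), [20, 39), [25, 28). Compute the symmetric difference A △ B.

[-9, 2) ∪ [3, 11) ∪ [13, 15) ∪ [20, 23) ∪ [35, 39)

Merge the first list: [-9, 3), [11, 15), [23, 35).
Merge the second list: [2, 13), [20, 39).
Only in the first: [-9, 2), [13, 15).
Only in the second: [3, 11), [20, 23), [35, 39).
Together these are the periods covered by exactly one.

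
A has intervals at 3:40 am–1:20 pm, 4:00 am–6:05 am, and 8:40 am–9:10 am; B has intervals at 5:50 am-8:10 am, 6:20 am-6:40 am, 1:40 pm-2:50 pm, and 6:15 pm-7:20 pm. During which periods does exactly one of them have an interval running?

Merge the first list: 3:40 am–1:20 pm.
Merge the second list: 5:50 am–8:10 am, 1:40 pm–2:50 pm, 6:15 pm–7:20 pm.
A \ B = 3:40 am–5:50 am, 8:10 am–1:20 pm.
B \ A = 1:40 pm–2:50 pm, 6:15 pm–7:20 pm.
Union of the two gives the symmetric difference.

3:40 am–5:50 am, 8:10 am–1:20 pm, 1:40 pm–2:50 pm, 6:15 pm–7:20 pm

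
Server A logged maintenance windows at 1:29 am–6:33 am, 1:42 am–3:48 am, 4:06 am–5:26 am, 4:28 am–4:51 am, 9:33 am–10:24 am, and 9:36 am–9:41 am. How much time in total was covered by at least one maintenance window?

Merged: 1:29 am–6:33 am, 9:33 am–10:24 am.
Lengths: 5 h 4 min + 51 min = 5 h 55 min.

5 h 55 min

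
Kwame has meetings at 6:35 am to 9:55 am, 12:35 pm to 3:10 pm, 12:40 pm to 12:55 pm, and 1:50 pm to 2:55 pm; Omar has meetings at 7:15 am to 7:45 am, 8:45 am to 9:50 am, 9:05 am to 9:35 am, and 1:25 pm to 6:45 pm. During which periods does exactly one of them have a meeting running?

First set merges to 6:35 am–9:55 am, 12:35 pm–3:10 pm.
Second set merges to 7:15 am–7:45 am, 8:45 am–9:50 am, 1:25 pm–6:45 pm.
A \ B = 6:35 am–7:15 am, 7:45 am–8:45 am, 9:50 am–9:55 am, 12:35 pm–1:25 pm.
B \ A = 3:10 pm–6:45 pm.
Union of the two gives the symmetric difference.

6:35 am–7:15 am, 7:45 am–8:45 am, 9:50 am–9:55 am, 12:35 pm–1:25 pm, 3:10 pm–6:45 pm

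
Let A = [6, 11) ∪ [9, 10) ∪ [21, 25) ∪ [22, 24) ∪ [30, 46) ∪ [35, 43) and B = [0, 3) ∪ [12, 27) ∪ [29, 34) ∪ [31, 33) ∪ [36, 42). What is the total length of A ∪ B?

First set merges to [6, 11), [21, 25), [30, 46).
Second set merges to [0, 3), [12, 27), [29, 34), [36, 42).
A ∪ B = [0, 3), [6, 11), [12, 27), [29, 46).
Total: 3 + 5 + 15 + 17 = 40.

40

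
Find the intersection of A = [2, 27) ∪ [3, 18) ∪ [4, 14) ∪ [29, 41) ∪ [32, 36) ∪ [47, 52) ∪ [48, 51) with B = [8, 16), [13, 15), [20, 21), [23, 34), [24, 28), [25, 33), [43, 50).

A, merged: [2, 27), [29, 41), [47, 52).
B, merged: [8, 16), [20, 21), [23, 34), [43, 50).
[2, 27) overlaps B on [8, 16), [20, 21), [23, 27).
[29, 41) overlaps B on [29, 34).
[47, 52) overlaps B on [47, 50).

[8, 16) ∪ [20, 21) ∪ [23, 27) ∪ [29, 34) ∪ [47, 50)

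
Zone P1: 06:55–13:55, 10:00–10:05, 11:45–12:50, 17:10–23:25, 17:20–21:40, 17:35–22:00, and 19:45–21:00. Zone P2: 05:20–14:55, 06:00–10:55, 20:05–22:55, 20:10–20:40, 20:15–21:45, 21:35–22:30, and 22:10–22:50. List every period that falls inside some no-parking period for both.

Merge the first list: 06:55–13:55, 17:10–23:25.
Merge the second list: 05:20–14:55, 20:05–22:55.
06:55–13:55 ∩ B → 06:55–13:55.
17:10–23:25 ∩ B → 20:05–22:55.

06:55–13:55, 20:05–22:55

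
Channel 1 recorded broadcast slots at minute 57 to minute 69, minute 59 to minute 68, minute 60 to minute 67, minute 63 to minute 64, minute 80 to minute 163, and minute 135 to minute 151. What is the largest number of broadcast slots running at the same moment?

4

Walk the sorted start/end points keeping a running depth.
The depth first hits 4 at minute 63.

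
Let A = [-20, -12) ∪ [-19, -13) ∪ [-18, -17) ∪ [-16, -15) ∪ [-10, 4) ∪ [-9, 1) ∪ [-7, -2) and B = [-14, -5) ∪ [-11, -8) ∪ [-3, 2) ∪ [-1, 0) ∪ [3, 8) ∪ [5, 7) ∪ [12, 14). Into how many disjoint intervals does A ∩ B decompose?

A, merged: [-20, -12), [-10, 4).
B, merged: [-14, -5), [-3, 2), [3, 8), [12, 14).
A ∩ B = [-14, -12), [-10, -5), [-3, 2), [3, 4).
That is 4 disjoint pieces.

4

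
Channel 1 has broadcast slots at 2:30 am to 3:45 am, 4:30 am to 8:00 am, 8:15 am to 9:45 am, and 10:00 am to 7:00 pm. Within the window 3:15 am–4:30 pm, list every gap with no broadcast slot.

Covered (merged): 2:30 am–3:45 am, 4:30 am–8:00 am, 8:15 am–9:45 am, 10:00 am–7:00 pm.
Complement within 3:15 am–4:30 pm: 3:45 am–4:30 am, 8:00 am–8:15 am, 9:45 am–10:00 am.

3:45 am–4:30 am, 8:00 am–8:15 am, 9:45 am–10:00 am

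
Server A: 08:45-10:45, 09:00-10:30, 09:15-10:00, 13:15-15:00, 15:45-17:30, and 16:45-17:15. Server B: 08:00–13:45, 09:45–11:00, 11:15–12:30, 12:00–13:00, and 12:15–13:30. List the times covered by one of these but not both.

08:00–08:45, 10:45–13:15, 13:45–15:00, 15:45–17:30

A, merged: 08:45–10:45, 13:15–15:00, 15:45–17:30.
B, merged: 08:00–13:45.
A but not B: 13:45–15:00, 15:45–17:30.
B but not A: 08:00–08:45, 10:45–13:15.
Combining gives A △ B.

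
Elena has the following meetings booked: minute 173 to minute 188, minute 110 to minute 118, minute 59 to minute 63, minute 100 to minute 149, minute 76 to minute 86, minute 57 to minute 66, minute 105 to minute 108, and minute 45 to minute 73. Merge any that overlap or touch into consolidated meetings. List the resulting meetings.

Sort by start: minute 45 to minute 73, minute 57 to minute 66, minute 59 to minute 63, minute 76 to minute 86, minute 100 to minute 149, minute 105 to minute 108, minute 110 to minute 118, minute 173 to minute 188.
minute 57 to minute 66 overlaps/touches minute 45 to minute 73 → extend to minute 45 to minute 73.
minute 59 to minute 63 overlaps/touches minute 45 to minute 73 → extend to minute 45 to minute 73.
minute 76 to minute 86 is disjoint → start new block.
minute 100 to minute 149 is disjoint → start new block.
minute 105 to minute 108 overlaps/touches minute 100 to minute 149 → extend to minute 100 to minute 149.
minute 110 to minute 118 overlaps/touches minute 100 to minute 149 → extend to minute 100 to minute 149.
minute 173 to minute 188 is disjoint → start new block.

minute 45 to minute 73, minute 76 to minute 86, minute 100 to minute 149, minute 173 to minute 188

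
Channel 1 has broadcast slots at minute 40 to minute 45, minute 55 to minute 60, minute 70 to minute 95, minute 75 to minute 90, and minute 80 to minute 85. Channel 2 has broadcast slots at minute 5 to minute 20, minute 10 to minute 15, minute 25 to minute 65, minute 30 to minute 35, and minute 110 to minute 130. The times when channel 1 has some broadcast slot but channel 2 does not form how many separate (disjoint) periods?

1

Merge the first list: minute 40 to minute 45, minute 55 to minute 60, minute 70 to minute 95.
Merge the second list: minute 5 to minute 20, minute 25 to minute 65, minute 110 to minute 130.
A \ B = minute 70 to minute 95.
That is 1 disjoint piece.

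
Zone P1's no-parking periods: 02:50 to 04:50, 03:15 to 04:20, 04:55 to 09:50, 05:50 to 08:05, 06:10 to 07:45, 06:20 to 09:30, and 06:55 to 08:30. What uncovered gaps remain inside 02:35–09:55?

02:35-02:50, 04:50-04:55, 09:50-09:55

Covered (merged): 02:50-04:50, 04:55-09:50.
Gaps within 02:35-09:55: 02:35-02:50, 04:50-04:55, 09:50-09:55.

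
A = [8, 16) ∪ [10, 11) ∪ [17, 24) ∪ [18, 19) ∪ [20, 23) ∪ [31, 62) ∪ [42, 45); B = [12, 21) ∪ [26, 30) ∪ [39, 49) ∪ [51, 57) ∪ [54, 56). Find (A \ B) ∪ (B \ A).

[8, 12) ∪ [16, 17) ∪ [21, 24) ∪ [26, 30) ∪ [31, 39) ∪ [49, 51) ∪ [57, 62)

A, merged: [8, 16), [17, 24), [31, 62).
B, merged: [12, 21), [26, 30), [39, 49), [51, 57).
A \ B = [8, 12), [21, 24), [31, 39), [49, 51), [57, 62).
B \ A = [16, 17), [26, 30).
Union of the two gives the symmetric difference.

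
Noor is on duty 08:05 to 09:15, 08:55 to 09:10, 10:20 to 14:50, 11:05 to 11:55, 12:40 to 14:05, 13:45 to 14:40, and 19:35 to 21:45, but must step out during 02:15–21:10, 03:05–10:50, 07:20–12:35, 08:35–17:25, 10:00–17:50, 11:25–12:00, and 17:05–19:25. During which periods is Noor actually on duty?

21:10-21:45

Merge the first list: 08:05-09:15, 10:20-14:50, 19:35-21:45.
Merge the second list: 02:15-21:10.
08:05-09:15 lies entirely inside B → drops out.
10:20-14:50 lies entirely inside B → drops out.
19:35-21:45 with B removed leaves 21:10-21:45.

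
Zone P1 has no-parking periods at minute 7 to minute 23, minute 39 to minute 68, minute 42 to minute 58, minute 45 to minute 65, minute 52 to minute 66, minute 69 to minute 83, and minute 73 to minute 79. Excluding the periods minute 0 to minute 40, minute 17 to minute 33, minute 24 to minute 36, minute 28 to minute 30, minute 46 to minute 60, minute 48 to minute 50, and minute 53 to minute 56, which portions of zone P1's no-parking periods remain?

minute 40 to minute 46, minute 60 to minute 68, minute 69 to minute 83

First set merges to minute 7 to minute 23, minute 39 to minute 68, minute 69 to minute 83.
Second set merges to minute 0 to minute 40, minute 46 to minute 60.
minute 7 to minute 23: entirely removed.
minute 39 to minute 68 \ B = minute 40 to minute 46, minute 60 to minute 68.
minute 69 to minute 83: nothing removed.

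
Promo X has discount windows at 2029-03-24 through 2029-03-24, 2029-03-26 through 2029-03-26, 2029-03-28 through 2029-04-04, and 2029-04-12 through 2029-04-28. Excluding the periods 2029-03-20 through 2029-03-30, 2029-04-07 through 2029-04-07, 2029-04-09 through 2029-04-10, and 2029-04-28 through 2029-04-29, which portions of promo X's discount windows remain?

2029-03-24 through 2029-03-24: fully covered by B → removed.
2029-03-26 through 2029-03-26: fully covered by B → removed.
2029-03-28 through 2029-04-04 minus B → 2029-03-31 through 2029-04-04.
2029-04-12 through 2029-04-28 minus B → 2029-04-12 through 2029-04-27.

2029-03-31 through 2029-04-04, 2029-04-12 through 2029-04-27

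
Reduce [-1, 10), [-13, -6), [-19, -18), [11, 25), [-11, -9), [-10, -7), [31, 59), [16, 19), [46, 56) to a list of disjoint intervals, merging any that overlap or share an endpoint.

Sort by start: [-19, -18), [-13, -6), [-11, -9), [-10, -7), [-1, 10), [11, 25), [16, 19), [31, 59), [46, 56).
[-13, -6) is disjoint → start new block.
[-11, -9) overlaps/touches [-13, -6) → extend to [-13, -6).
[-10, -7) overlaps/touches [-13, -6) → extend to [-13, -6).
[-1, 10) is disjoint → start new block.
[11, 25) is disjoint → start new block.
[16, 19) overlaps/touches [11, 25) → extend to [11, 25).
[31, 59) is disjoint → start new block.
[46, 56) overlaps/touches [31, 59) → extend to [31, 59).

[-19, -18) ∪ [-13, -6) ∪ [-1, 10) ∪ [11, 25) ∪ [31, 59)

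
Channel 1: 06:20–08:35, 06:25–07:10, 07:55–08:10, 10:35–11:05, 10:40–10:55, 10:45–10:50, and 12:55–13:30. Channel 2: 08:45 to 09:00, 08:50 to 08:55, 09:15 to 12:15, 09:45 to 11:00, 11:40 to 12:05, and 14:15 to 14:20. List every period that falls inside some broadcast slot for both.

10:35-11:05

A, merged: 06:20-08:35, 10:35-11:05, 12:55-13:30.
B, merged: 08:45-09:00, 09:15-12:15, 14:15-14:20.
06:20-08:35 meets no B interval.
10:35-11:05 ∩ B → 10:35-11:05.
12:55-13:30 meets no B interval.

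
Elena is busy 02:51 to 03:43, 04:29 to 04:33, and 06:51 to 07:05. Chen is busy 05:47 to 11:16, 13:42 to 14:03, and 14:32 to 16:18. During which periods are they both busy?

02:51–03:43: no overlap with the second set.
04:29–04:33: no overlap with the second set.
06:51–07:05 meets the second set on 06:51–07:05.

06:51–07:05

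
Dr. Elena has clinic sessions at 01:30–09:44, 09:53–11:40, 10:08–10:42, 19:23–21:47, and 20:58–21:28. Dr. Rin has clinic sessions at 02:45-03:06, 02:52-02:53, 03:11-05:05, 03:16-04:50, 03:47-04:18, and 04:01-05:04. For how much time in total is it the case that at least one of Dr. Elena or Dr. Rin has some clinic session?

12 h 25 min

Merge the first list: 01:30–09:44, 09:53–11:40, 19:23–21:47.
Merge the second list: 02:45–03:06, 03:11–05:05.
A ∪ B = 01:30–09:44, 09:53–11:40, 19:23–21:47.
Total: 8 h 14 min + 1 h 47 min + 2 h 24 min = 12 h 25 min.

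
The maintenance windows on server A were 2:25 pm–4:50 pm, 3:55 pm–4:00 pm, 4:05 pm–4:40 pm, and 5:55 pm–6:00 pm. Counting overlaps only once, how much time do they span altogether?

Merged: 2:25 pm–4:50 pm, 5:55 pm–6:00 pm.
Lengths: 2 h 25 min + 5 min = 2 h 30 min.

2 h 30 min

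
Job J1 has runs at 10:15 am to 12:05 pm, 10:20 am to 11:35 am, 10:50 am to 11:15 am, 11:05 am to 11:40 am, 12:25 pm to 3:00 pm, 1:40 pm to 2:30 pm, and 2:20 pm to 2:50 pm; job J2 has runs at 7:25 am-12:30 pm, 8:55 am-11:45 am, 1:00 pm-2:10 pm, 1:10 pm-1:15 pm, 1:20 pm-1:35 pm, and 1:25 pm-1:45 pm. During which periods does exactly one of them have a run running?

7:25 am–10:15 am, 12:05 pm–12:25 pm, 12:30 pm–1:00 pm, 2:10 pm–3:00 pm

A, merged: 10:15 am–12:05 pm, 12:25 pm–3:00 pm.
B, merged: 7:25 am–12:30 pm, 1:00 pm–2:10 pm.
Only in the first: 12:30 pm–1:00 pm, 2:10 pm–3:00 pm.
Only in the second: 7:25 am–10:15 am, 12:05 pm–12:25 pm.
Together these are the periods covered by exactly one.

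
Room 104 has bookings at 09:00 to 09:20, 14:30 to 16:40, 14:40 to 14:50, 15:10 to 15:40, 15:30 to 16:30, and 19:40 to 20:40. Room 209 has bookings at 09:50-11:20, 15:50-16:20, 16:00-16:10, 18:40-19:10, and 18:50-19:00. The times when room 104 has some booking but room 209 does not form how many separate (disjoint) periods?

4

First set merges to 09:00–09:20, 14:30–16:40, 19:40–20:40.
Second set merges to 09:50–11:20, 15:50–16:20, 18:40–19:10.
A \ B = 09:00–09:20, 14:30–15:50, 16:20–16:40, 19:40–20:40.
That is 4 disjoint pieces.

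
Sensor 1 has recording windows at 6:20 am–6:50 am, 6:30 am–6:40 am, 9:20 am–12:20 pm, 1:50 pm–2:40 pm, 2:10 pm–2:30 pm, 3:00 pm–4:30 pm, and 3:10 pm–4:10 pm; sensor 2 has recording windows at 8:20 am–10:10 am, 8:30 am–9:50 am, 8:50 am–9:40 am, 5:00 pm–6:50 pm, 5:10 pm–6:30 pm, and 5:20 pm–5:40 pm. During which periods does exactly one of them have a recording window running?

6:20 am–6:50 am, 8:20 am–9:20 am, 10:10 am–12:20 pm, 1:50 pm–2:40 pm, 3:00 pm–4:30 pm, 5:00 pm–6:50 pm

Merge the first list: 6:20 am–6:50 am, 9:20 am–12:20 pm, 1:50 pm–2:40 pm, 3:00 pm–4:30 pm.
Merge the second list: 8:20 am–10:10 am, 5:00 pm–6:50 pm.
A \ B = 6:20 am–6:50 am, 10:10 am–12:20 pm, 1:50 pm–2:40 pm, 3:00 pm–4:30 pm.
B \ A = 8:20 am–9:20 am, 5:00 pm–6:50 pm.
Union of the two gives the symmetric difference.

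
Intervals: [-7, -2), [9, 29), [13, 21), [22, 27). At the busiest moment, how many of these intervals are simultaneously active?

Sweep endpoints in order; track running count of active intervals.
Peak of 2 reached at 13.

2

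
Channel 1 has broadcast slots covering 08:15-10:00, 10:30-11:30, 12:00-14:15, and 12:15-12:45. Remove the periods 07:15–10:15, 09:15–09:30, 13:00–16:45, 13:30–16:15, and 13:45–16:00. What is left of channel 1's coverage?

10:30–11:30, 12:00–13:00

A, merged: 08:15–10:00, 10:30–11:30, 12:00–14:15.
B, merged: 07:15–10:15, 13:00–16:45.
08:15–10:00: fully covered by B → removed.
10:30–11:30: no B overlap → unchanged.
12:00–14:15 minus B → 12:00–13:00.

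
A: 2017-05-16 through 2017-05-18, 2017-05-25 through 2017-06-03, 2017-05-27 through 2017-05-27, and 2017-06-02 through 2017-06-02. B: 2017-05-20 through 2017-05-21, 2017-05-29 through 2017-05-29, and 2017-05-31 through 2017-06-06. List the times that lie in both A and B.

2017-05-29 through 2017-05-29, 2017-05-31 through 2017-06-03

A, merged: 2017-05-16 through 2017-05-18, 2017-05-25 through 2017-06-03.
2017-05-16 through 2017-05-18 meets no B interval.
2017-05-25 through 2017-06-03 ∩ B → 2017-05-29 through 2017-05-29, 2017-05-31 through 2017-06-03.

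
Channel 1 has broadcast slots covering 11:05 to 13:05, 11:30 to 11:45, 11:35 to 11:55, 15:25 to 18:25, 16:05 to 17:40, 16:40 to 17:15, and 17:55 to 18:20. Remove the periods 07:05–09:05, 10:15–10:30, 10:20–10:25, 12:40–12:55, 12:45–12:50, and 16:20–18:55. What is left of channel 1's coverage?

A, merged: 11:05–13:05, 15:25–18:25.
B, merged: 07:05–09:05, 10:15–10:30, 12:40–12:55, 16:20–18:55.
11:05–13:05 with B removed leaves 11:05–12:40, 12:55–13:05.
15:25–18:25 with B removed leaves 15:25–16:20.

11:05–12:40, 12:55–13:05, 15:25–16:20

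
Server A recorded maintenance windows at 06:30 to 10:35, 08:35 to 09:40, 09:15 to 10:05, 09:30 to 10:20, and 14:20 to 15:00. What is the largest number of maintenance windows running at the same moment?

4

Sweep endpoints in order; track running count of active intervals.
Peak of 4 reached at 09:30.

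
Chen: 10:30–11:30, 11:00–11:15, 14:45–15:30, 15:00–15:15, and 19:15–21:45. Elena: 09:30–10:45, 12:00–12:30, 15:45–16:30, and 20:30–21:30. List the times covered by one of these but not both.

09:30-10:30, 10:45-11:30, 12:00-12:30, 14:45-15:30, 15:45-16:30, 19:15-20:30, 21:30-21:45

A, merged: 10:30-11:30, 14:45-15:30, 19:15-21:45.
A \ B = 10:45-11:30, 14:45-15:30, 19:15-20:30, 21:30-21:45.
B \ A = 09:30-10:30, 12:00-12:30, 15:45-16:30.
Union of the two gives the symmetric difference.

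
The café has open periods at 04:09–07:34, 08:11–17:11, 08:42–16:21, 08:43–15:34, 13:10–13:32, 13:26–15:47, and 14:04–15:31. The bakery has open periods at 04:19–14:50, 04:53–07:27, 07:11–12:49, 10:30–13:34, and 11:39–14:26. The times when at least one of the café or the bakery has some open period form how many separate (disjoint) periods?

Merge the first list: 04:09-07:34, 08:11-17:11.
Merge the second list: 04:19-14:50.
A ∪ B = 04:09-17:11.
That is 1 disjoint piece.

1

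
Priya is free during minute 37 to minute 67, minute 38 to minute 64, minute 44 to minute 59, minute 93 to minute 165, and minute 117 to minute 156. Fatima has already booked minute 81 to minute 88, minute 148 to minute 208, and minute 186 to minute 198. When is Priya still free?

minute 37 to minute 67, minute 93 to minute 148

A, merged: minute 37 to minute 67, minute 93 to minute 165.
B, merged: minute 81 to minute 88, minute 148 to minute 208.
minute 37 to minute 67: no B overlap → unchanged.
minute 93 to minute 165 minus B → minute 93 to minute 148.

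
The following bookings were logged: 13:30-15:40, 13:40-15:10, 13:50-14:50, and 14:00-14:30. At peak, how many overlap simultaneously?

Sweep endpoints in order; track running count of active intervals.
Peak of 4 reached at 14:00.

4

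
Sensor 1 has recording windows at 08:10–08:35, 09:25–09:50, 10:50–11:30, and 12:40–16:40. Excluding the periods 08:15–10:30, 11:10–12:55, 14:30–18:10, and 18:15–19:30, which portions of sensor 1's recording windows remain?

08:10–08:15, 10:50–11:10, 12:55–14:30

08:10–08:35 minus B → 08:10–08:15.
09:25–09:50: fully covered by B → removed.
10:50–11:30 minus B → 10:50–11:10.
12:40–16:40 minus B → 12:55–14:30.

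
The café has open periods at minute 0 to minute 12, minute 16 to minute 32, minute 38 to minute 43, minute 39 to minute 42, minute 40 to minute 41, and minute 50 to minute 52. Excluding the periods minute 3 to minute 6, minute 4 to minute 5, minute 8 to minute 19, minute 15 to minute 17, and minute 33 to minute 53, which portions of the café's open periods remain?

minute 0 to minute 3, minute 6 to minute 8, minute 19 to minute 32

First set merges to minute 0 to minute 12, minute 16 to minute 32, minute 38 to minute 43, minute 50 to minute 52.
Second set merges to minute 3 to minute 6, minute 8 to minute 19, minute 33 to minute 53.
minute 0 to minute 12 with B removed leaves minute 0 to minute 3, minute 6 to minute 8.
minute 16 to minute 32 with B removed leaves minute 19 to minute 32.
minute 38 to minute 43 lies entirely inside B → drops out.
minute 50 to minute 52 lies entirely inside B → drops out.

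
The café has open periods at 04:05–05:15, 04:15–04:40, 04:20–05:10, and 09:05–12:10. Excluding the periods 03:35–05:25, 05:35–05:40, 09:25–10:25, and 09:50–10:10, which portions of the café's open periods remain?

First set merges to 04:05–05:15, 09:05–12:10.
Second set merges to 03:35–05:25, 05:35–05:40, 09:25–10:25.
04:05–05:15: entirely removed.
09:05–12:10 \ B = 09:05–09:25, 10:25–12:10.

09:05–09:25, 10:25–12:10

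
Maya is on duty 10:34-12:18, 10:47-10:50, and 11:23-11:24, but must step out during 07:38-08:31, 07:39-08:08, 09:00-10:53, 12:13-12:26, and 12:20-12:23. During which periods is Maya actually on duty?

10:53–12:13

Merge the first list: 10:34–12:18.
Merge the second list: 07:38–08:31, 09:00–10:53, 12:13–12:26.
10:34–12:18 minus B → 10:53–12:13.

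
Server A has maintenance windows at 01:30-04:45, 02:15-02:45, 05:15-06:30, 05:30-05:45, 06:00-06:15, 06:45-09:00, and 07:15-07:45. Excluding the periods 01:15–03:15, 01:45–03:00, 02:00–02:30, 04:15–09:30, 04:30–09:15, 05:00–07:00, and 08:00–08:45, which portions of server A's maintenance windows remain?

Merge the first list: 01:30–04:45, 05:15–06:30, 06:45–09:00.
Merge the second list: 01:15–03:15, 04:15–09:30.
01:30–04:45 with B removed leaves 03:15–04:15.
05:15–06:30 lies entirely inside B → drops out.
06:45–09:00 lies entirely inside B → drops out.

03:15–04:15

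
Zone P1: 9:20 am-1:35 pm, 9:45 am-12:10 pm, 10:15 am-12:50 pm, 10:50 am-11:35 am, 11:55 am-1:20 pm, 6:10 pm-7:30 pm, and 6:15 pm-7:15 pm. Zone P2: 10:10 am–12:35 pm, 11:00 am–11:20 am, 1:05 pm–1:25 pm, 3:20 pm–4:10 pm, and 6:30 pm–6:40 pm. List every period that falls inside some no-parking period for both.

10:10 am–12:35 pm, 1:05 pm–1:25 pm, 6:30 pm–6:40 pm

First set merges to 9:20 am–1:35 pm, 6:10 pm–7:30 pm.
Second set merges to 10:10 am–12:35 pm, 1:05 pm–1:25 pm, 3:20 pm–4:10 pm, 6:30 pm–6:40 pm.
9:20 am–1:35 pm overlaps B on 10:10 am–12:35 pm, 1:05 pm–1:25 pm.
6:10 pm–7:30 pm overlaps B on 6:30 pm–6:40 pm.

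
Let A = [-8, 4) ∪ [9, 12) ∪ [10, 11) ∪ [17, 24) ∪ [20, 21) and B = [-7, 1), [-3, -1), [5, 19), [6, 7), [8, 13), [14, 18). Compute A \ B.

First set merges to [-8, 4), [9, 12), [17, 24).
Second set merges to [-7, 1), [5, 19).
[-8, 4) \ B = [-8, -7), [1, 4).
[9, 12): entirely removed.
[17, 24) \ B = [19, 24).

[-8, -7) ∪ [1, 4) ∪ [19, 24)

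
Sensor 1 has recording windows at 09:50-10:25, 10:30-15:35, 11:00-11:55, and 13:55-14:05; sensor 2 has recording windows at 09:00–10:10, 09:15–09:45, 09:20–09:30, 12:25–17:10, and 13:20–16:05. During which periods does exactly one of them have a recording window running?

09:00–09:50, 10:10–10:25, 10:30–12:25, 15:35–17:10

First set merges to 09:50–10:25, 10:30–15:35.
Second set merges to 09:00–10:10, 12:25–17:10.
Only in the first: 10:10–10:25, 10:30–12:25.
Only in the second: 09:00–09:50, 15:35–17:10.
Together these are the periods covered by exactly one.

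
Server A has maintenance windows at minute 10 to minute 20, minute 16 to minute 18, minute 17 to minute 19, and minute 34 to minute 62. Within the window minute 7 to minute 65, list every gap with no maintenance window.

Covered (merged): minute 10 to minute 20, minute 34 to minute 62.
Gaps within minute 7 to minute 65: minute 7 to minute 10, minute 20 to minute 34, minute 62 to minute 65.

minute 7 to minute 10, minute 20 to minute 34, minute 62 to minute 65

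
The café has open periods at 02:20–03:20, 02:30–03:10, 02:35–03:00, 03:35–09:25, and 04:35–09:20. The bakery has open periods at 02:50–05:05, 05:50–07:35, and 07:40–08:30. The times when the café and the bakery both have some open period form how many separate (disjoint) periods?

Merge the first list: 02:20–03:20, 03:35–09:25.
A ∩ B = 02:50–03:20, 03:35–05:05, 05:50–07:35, 07:40–08:30.
That is 4 disjoint pieces.

4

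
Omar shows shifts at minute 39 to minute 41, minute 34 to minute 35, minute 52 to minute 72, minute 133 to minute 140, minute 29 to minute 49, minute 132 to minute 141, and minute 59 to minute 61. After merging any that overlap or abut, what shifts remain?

Sort by start: minute 29 to minute 49, minute 34 to minute 35, minute 39 to minute 41, minute 52 to minute 72, minute 59 to minute 61, minute 132 to minute 141, minute 133 to minute 140.
minute 34 to minute 35 overlaps/touches minute 29 to minute 49 → extend to minute 29 to minute 49.
minute 39 to minute 41 overlaps/touches minute 29 to minute 49 → extend to minute 29 to minute 49.
minute 52 to minute 72 is disjoint → start new block.
minute 59 to minute 61 overlaps/touches minute 52 to minute 72 → extend to minute 52 to minute 72.
minute 132 to minute 141 is disjoint → start new block.
minute 133 to minute 140 overlaps/touches minute 132 to minute 141 → extend to minute 132 to minute 141.

minute 29 to minute 49, minute 52 to minute 72, minute 132 to minute 141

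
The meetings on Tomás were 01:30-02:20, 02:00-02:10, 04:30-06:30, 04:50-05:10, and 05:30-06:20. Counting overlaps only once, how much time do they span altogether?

2 h 50 min

Merged: 01:30–02:20, 04:30–06:30.
Lengths: 50 min + 2 h = 2 h 50 min.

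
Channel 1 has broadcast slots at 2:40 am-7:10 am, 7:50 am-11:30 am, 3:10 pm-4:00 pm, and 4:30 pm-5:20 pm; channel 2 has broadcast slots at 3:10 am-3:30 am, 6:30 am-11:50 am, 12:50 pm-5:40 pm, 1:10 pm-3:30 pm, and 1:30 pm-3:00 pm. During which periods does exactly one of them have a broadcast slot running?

Second set merges to 3:10 am–3:30 am, 6:30 am–11:50 am, 12:50 pm–5:40 pm.
A \ B = 2:40 am–3:10 am, 3:30 am–6:30 am.
B \ A = 7:10 am–7:50 am, 11:30 am–11:50 am, 12:50 pm–3:10 pm, 4:00 pm–4:30 pm, 5:20 pm–5:40 pm.
Union of the two gives the symmetric difference.

2:40 am–3:10 am, 3:30 am–6:30 am, 7:10 am–7:50 am, 11:30 am–11:50 am, 12:50 pm–3:10 pm, 4:00 pm–4:30 pm, 5:20 pm–5:40 pm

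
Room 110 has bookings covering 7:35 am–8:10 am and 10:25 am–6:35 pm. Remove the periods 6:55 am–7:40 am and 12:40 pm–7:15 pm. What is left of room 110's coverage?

7:40 am-8:10 am, 10:25 am-12:40 pm

7:35 am-8:10 am minus B → 7:40 am-8:10 am.
10:25 am-6:35 pm minus B → 10:25 am-12:40 pm.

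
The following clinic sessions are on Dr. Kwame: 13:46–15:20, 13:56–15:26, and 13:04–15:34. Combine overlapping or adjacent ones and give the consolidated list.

13:04–15:34

Sort by start: 13:04–15:34, 13:46–15:20, 13:56–15:26.
13:46–15:20 overlaps/touches 13:04–15:34 → extend to 13:04–15:34.
13:56–15:26 overlaps/touches 13:04–15:34 → extend to 13:04–15:34.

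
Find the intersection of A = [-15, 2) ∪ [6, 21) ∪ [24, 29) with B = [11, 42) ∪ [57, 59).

[-15, 2): no overlap with the second set.
[6, 21) meets the second set on [11, 21).
[24, 29) meets the second set on [24, 29).

[11, 21) ∪ [24, 29)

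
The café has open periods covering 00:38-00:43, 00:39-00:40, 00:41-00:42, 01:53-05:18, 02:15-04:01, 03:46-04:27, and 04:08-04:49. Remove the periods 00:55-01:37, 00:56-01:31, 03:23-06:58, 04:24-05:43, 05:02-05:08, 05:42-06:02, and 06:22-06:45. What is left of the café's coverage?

00:38–00:43, 01:53–03:23

First set merges to 00:38–00:43, 01:53–05:18.
Second set merges to 00:55–01:37, 03:23–06:58.
00:38–00:43 is untouched.
01:53–05:18 with B removed leaves 01:53–03:23.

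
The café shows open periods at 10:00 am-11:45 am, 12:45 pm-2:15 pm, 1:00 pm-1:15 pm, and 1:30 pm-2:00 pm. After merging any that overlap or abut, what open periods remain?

10:00 am–11:45 am, 12:45 pm–2:15 pm

12:45 pm–2:15 pm is disjoint → start new block.
1:00 pm–1:15 pm overlaps/touches 12:45 pm–2:15 pm → extend to 12:45 pm–2:15 pm.
1:30 pm–2:00 pm overlaps/touches 12:45 pm–2:15 pm → extend to 12:45 pm–2:15 pm.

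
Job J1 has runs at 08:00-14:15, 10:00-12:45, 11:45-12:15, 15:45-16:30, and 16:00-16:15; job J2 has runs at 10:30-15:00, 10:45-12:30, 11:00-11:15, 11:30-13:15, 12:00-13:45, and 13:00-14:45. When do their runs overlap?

10:30–14:15

Merge the first list: 08:00–14:15, 15:45–16:30.
Merge the second list: 10:30–15:00.
08:00–14:15 meets the second set on 10:30–14:15.
15:45–16:30: no overlap with the second set.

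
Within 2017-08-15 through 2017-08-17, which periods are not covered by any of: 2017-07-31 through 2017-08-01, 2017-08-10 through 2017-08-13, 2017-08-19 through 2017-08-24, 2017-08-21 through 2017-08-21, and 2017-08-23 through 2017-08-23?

Covered (merged): 2017-07-31 through 2017-08-01, 2017-08-10 through 2017-08-13, 2017-08-19 through 2017-08-24.
Gaps within 2017-08-15 through 2017-08-17: 2017-08-15 through 2017-08-17.

2017-08-15 through 2017-08-17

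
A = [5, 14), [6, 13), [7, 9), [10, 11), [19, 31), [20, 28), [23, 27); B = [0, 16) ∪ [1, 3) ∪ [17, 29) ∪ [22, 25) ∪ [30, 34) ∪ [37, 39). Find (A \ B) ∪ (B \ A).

[0, 5) ∪ [14, 16) ∪ [17, 19) ∪ [29, 30) ∪ [31, 34) ∪ [37, 39)

Merge the first list: [5, 14), [19, 31).
Merge the second list: [0, 16), [17, 29), [30, 34), [37, 39).
A but not B: [29, 30).
B but not A: [0, 5), [14, 16), [17, 19), [31, 34), [37, 39).
Combining gives A △ B.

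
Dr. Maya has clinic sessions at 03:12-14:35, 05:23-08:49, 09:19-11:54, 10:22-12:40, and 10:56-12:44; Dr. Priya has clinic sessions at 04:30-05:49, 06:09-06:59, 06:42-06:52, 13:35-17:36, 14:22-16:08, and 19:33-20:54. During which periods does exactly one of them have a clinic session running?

A, merged: 03:12–14:35.
B, merged: 04:30–05:49, 06:09–06:59, 13:35–17:36, 19:33–20:54.
Only in the first: 03:12–04:30, 05:49–06:09, 06:59–13:35.
Only in the second: 14:35–17:36, 19:33–20:54.
Together these are the periods covered by exactly one.

03:12–04:30, 05:49–06:09, 06:59–13:35, 14:35–17:36, 19:33–20:54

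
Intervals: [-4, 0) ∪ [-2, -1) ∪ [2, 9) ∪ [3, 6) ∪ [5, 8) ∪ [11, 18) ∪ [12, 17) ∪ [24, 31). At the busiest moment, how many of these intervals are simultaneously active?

3

At 5, 3 of the intervals are simultaneously active.
No point has more.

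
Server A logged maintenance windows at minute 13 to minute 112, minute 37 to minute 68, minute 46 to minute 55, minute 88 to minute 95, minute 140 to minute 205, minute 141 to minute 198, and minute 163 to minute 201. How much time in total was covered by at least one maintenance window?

Merged: minute 13 to minute 112, minute 140 to minute 205.
Lengths: 99 minutes + 65 minutes = 164 minutes.

164 minutes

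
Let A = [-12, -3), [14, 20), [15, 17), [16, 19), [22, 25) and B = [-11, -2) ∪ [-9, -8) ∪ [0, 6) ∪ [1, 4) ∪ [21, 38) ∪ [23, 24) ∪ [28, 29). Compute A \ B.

[-12, -11) ∪ [14, 20)

Merge the first list: [-12, -3), [14, 20), [22, 25).
Merge the second list: [-11, -2), [0, 6), [21, 38).
[-12, -3) \ B = [-12, -11).
[14, 20): nothing removed.
[22, 25): entirely removed.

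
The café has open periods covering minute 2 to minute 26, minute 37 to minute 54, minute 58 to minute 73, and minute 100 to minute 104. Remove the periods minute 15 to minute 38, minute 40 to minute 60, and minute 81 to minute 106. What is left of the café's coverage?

minute 2 to minute 26 with B removed leaves minute 2 to minute 15.
minute 37 to minute 54 with B removed leaves minute 38 to minute 40.
minute 58 to minute 73 with B removed leaves minute 60 to minute 73.
minute 100 to minute 104 lies entirely inside B → drops out.

minute 2 to minute 15, minute 38 to minute 40, minute 60 to minute 73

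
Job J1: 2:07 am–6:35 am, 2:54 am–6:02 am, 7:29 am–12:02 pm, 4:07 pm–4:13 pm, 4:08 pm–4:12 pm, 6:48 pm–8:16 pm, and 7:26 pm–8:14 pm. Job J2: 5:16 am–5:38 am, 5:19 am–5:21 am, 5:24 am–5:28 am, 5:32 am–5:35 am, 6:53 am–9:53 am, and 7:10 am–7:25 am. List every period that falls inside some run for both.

5:16 am–5:38 am, 7:29 am–9:53 am

A, merged: 2:07 am–6:35 am, 7:29 am–12:02 pm, 4:07 pm–4:13 pm, 6:48 pm–8:16 pm.
B, merged: 5:16 am–5:38 am, 6:53 am–9:53 am.
2:07 am–6:35 am meets the second set on 5:16 am–5:38 am.
7:29 am–12:02 pm meets the second set on 7:29 am–9:53 am.
4:07 pm–4:13 pm: no overlap with the second set.
6:48 pm–8:16 pm: no overlap with the second set.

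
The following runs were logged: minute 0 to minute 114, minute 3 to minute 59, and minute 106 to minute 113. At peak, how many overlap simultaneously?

2

At minute 3, 2 of the intervals are simultaneously active.
No point has more.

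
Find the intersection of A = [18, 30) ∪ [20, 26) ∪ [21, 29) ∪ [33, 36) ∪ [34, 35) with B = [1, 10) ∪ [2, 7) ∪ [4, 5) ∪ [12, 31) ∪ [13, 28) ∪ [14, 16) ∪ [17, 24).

[18, 30)

First set merges to [18, 30), [33, 36).
Second set merges to [1, 10), [12, 31).
[18, 30) ∩ B → [18, 30).
[33, 36) meets no B interval.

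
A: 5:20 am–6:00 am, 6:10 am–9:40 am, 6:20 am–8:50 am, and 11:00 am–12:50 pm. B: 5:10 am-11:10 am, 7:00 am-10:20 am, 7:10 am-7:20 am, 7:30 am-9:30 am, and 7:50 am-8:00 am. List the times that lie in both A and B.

5:20 am-6:00 am, 6:10 am-9:40 am, 11:00 am-11:10 am

Merge the first list: 5:20 am-6:00 am, 6:10 am-9:40 am, 11:00 am-12:50 pm.
Merge the second list: 5:10 am-11:10 am.
5:20 am-6:00 am ∩ B → 5:20 am-6:00 am.
6:10 am-9:40 am ∩ B → 6:10 am-9:40 am.
11:00 am-12:50 pm ∩ B → 11:00 am-11:10 am.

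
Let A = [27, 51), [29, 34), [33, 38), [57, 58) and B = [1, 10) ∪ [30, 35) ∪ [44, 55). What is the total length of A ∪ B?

38

Merge the first list: [27, 51), [57, 58).
A ∪ B = [1, 10), [27, 55), [57, 58).
Total: 9 + 28 + 1 = 38.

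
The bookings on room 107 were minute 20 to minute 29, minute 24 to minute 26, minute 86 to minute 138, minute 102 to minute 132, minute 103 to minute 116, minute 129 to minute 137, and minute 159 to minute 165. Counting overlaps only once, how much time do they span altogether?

Merged: minute 20 to minute 29, minute 86 to minute 138, minute 159 to minute 165.
Lengths: 9 minutes + 52 minutes + 6 minutes = 67 minutes.

67 minutes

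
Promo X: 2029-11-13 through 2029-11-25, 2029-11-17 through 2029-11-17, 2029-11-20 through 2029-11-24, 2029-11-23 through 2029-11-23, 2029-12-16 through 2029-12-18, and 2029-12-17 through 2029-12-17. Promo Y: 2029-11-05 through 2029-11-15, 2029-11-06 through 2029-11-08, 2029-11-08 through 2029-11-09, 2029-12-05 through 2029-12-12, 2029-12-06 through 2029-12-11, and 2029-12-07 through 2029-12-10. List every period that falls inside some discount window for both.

Merge the first list: 2029-11-13 through 2029-11-25, 2029-12-16 through 2029-12-18.
Merge the second list: 2029-11-05 through 2029-11-15, 2029-12-05 through 2029-12-12.
2029-11-13 through 2029-11-25 ∩ B → 2029-11-13 through 2029-11-15.
2029-12-16 through 2029-12-18 meets no B interval.

2029-11-13 through 2029-11-15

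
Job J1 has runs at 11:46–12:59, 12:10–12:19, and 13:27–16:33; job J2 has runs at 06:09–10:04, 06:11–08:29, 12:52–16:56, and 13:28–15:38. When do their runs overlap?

Merge the first list: 11:46–12:59, 13:27–16:33.
Merge the second list: 06:09–10:04, 12:52–16:56.
11:46–12:59 overlaps B on 12:52–12:59.
13:27–16:33 overlaps B on 13:27–16:33.

12:52–12:59, 13:27–16:33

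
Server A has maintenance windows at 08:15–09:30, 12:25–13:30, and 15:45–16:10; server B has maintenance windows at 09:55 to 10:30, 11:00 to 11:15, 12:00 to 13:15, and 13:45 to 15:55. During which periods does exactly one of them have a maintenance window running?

08:15–09:30, 09:55–10:30, 11:00–11:15, 12:00–12:25, 13:15–13:30, 13:45–15:45, 15:55–16:10

A \ B = 08:15–09:30, 13:15–13:30, 15:55–16:10.
B \ A = 09:55–10:30, 11:00–11:15, 12:00–12:25, 13:45–15:45.
Union of the two gives the symmetric difference.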